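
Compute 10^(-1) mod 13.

Step 1: We need x such that 10 * x = 1 (mod 13).
Step 2: Using the extended Euclidean algorithm or trial:
  10 * 4 = 40 = 3 * 13 + 1.
Step 3: Since 40 mod 13 = 1, the inverse is x = 4.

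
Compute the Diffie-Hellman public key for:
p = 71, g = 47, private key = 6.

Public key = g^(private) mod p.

Step 1: A = g^a mod p = 47^6 mod 71.
  47^1 mod 71 = 47
  47^2 mod 71 = (47 * 47) mod 71 = 8
  47^3 mod 71 = (8 * 47) mod 71 = 21
  47^4 mod 71 = (21 * 47) mod 71 = 64
  47^5 mod 71 = (64 * 47) mod 71 = 26
  47^6 mod 71 = (26 * 47) mod 71 = 15
Result: A = 15.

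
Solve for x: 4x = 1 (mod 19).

Step 1: We need x such that 4 * x = 1 (mod 19).
Step 2: Using the extended Euclidean algorithm or trial:
  4 * 5 = 20 = 1 * 19 + 1.
Step 3: Since 20 mod 19 = 1, the inverse is x = 5.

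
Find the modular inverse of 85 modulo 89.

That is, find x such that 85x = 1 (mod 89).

Step 1: We need x such that 85 * x = 1 (mod 89).
Step 2: Using the extended Euclidean algorithm or trial:
  85 * 22 = 1870 = 21 * 89 + 1.
Step 3: Since 1870 mod 89 = 1, the inverse is x = 22.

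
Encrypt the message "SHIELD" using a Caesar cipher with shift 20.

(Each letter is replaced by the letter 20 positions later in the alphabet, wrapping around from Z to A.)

Step 1: For each letter, shift forward by 20 positions (mod 26).
  S (position 18) -> position (18+20) mod 26 = 12 -> M
  H (position 7) -> position (7+20) mod 26 = 1 -> B
  I (position 8) -> position (8+20) mod 26 = 2 -> C
  E (position 4) -> position (4+20) mod 26 = 24 -> Y
  L (position 11) -> position (11+20) mod 26 = 5 -> F
  D (position 3) -> position (3+20) mod 26 = 23 -> X
Result: MBCYFX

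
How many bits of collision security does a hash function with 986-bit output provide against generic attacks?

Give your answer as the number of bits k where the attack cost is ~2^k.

Step 1: The hash has a 986-bit output.
Step 2: Collision resistance means it should be infeasible to find any x != y with h(x) = h(y).
By the birthday bound, a generic collision search succeeds after about sqrt(2^986) = 2^(986/2) = 2^493 evaluations.
Step 3: Security level = 493 bits.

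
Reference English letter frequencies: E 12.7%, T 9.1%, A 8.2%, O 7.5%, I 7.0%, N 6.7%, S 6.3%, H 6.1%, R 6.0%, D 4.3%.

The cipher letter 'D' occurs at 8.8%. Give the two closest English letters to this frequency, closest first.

Step 1: Observed frequency of 'D' is 8.8%.
Step 2: Compute distances to each reference frequency and sort:
  T (9.1%): difference = 0.3% <-- BEST
  A (8.2%): difference = 0.6% <-- RUNNER-UP
  O (7.5%): difference = 1.3%
  I (7.0%): difference = 1.8%
  N (6.7%): difference = 2.1%
Step 3: Most likely is 'T' (9.1%, diff 0.3%); second most likely is 'A' (8.2%, diff 0.6%).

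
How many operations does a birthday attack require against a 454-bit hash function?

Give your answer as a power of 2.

Step 1: The birthday paradox gives collision probability ~50% after sqrt(2^n) = 2^(n/2) hashes.
Step 2: For 454-bit output: 2^(454/2) = 2^227.
Step 3: Approximately 2^227 hash computations needed.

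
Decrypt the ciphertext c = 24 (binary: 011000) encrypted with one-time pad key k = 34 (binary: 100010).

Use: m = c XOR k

Step 1: XOR ciphertext with key:
  Ciphertext: 011000
  Key:        100010
  XOR:        111010
Step 2: Plaintext = 111010 = 58 in decimal.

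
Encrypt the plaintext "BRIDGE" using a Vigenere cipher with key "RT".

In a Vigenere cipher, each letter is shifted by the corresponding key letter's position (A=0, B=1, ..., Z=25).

Step 1: Repeat key to match plaintext length:
  Plaintext: BRIDGE
  Key:       RTRTRT
Step 2: Encrypt each letter:
  B(1) + R(17) = (1+17) mod 26 = 18 = S
  R(17) + T(19) = (17+19) mod 26 = 10 = K
  I(8) + R(17) = (8+17) mod 26 = 25 = Z
  D(3) + T(19) = (3+19) mod 26 = 22 = W
  G(6) + R(17) = (6+17) mod 26 = 23 = X
  E(4) + T(19) = (4+19) mod 26 = 23 = X
Ciphertext: SKZWXX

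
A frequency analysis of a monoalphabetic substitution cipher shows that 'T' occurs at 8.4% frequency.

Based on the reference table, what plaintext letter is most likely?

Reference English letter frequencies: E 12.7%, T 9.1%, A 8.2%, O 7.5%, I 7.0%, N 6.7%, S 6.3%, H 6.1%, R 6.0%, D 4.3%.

Step 1: The observed frequency is 8.4%.
Step 2: Compare with English frequencies:
  E: 12.7% (difference: 4.3%)
  T: 9.1% (difference: 0.7%)
  A: 8.2% (difference: 0.2%) <-- closest
  O: 7.5% (difference: 0.9%)
  I: 7.0% (difference: 1.4%)
  N: 6.7% (difference: 1.7%)
  S: 6.3% (difference: 2.1%)
  H: 6.1% (difference: 2.3%)
  R: 6.0% (difference: 2.4%)
  D: 4.3% (difference: 4.1%)
Step 3: 'T' most likely represents 'A' (frequency 8.2%).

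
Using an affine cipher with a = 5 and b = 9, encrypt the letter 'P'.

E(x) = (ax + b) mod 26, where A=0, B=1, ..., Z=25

Step 1: Convert 'P' to number: x = 15.
Step 2: E(15) = (5 * 15 + 9) mod 26 = 84 mod 26 = 6.
Step 3: Convert 6 back to letter: G.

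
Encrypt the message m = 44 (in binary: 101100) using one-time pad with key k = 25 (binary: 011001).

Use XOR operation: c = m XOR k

Step 1: Write out the XOR operation bit by bit:
  Message: 101100
  Key:     011001
  XOR:     110101
Step 2: Convert to decimal: 110101 = 53.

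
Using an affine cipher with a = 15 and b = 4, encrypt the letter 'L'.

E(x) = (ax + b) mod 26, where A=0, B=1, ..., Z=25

Step 1: Convert 'L' to number: x = 11.
Step 2: E(11) = (15 * 11 + 4) mod 26 = 169 mod 26 = 13.
Step 3: Convert 13 back to letter: N.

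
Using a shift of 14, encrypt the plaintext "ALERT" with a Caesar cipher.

Step 1: For each letter, shift forward by 14 positions (mod 26).
  A (position 0) -> position (0+14) mod 26 = 14 -> O
  L (position 11) -> position (11+14) mod 26 = 25 -> Z
  E (position 4) -> position (4+14) mod 26 = 18 -> S
  R (position 17) -> position (17+14) mod 26 = 5 -> F
  T (position 19) -> position (19+14) mod 26 = 7 -> H
Result: OZSFH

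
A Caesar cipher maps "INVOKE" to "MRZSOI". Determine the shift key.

Step 1: Compare first letters: I (position 8) -> M (position 12).
Step 2: Shift = (12 - 8) mod 26 = 4.
The shift value is 4.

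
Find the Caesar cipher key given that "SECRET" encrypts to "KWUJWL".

Step 1: Compare first letters: S (position 18) -> K (position 10).
Step 2: Shift = (10 - 18) mod 26 = 18.
The shift value is 18.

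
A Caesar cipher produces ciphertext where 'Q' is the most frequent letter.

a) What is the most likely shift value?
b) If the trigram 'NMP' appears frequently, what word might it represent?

Step 1: In English, 'E' is the most frequent letter (12.7%).
Step 2: The most frequent ciphertext letter is 'Q' (position 16).
Step 3: Shift = (16 - 4) mod 26 = 12.
Step 4: Decrypt 'NMP' by shifting back 12:
  N -> B
  M -> A
  P -> D
Step 5: 'NMP' decrypts to 'BAD'.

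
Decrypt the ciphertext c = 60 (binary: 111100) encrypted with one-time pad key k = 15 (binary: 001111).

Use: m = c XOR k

Step 1: XOR ciphertext with key:
  Ciphertext: 111100
  Key:        001111
  XOR:        110011
Step 2: Plaintext = 110011 = 51 in decimal.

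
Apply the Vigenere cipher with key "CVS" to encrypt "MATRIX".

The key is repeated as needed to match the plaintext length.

Step 1: Repeat key to match plaintext length:
  Plaintext: MATRIX
  Key:       CVSCVS
Step 2: Encrypt each letter:
  M(12) + C(2) = (12+2) mod 26 = 14 = O
  A(0) + V(21) = (0+21) mod 26 = 21 = V
  T(19) + S(18) = (19+18) mod 26 = 11 = L
  R(17) + C(2) = (17+2) mod 26 = 19 = T
  I(8) + V(21) = (8+21) mod 26 = 3 = D
  X(23) + S(18) = (23+18) mod 26 = 15 = P
Ciphertext: OVLTDP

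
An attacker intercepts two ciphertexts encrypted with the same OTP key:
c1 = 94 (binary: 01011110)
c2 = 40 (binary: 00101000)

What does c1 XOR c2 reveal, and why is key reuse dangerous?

Step 1: c1 XOR c2 = (m1 XOR k) XOR (m2 XOR k).
Step 2: By XOR associativity/commutativity: = m1 XOR m2 XOR k XOR k = m1 XOR m2.
Step 3: 01011110 XOR 00101000 = 01110110 = 118.
Step 4: The key cancels out! An attacker learns m1 XOR m2 = 118, revealing the relationship between plaintexts.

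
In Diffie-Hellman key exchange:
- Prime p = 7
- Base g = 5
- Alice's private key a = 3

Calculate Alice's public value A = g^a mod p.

Step 1: A = g^a mod p = 5^3 mod 7.
  5^1 mod 7 = 5
  5^2 mod 7 = (5 * 5) mod 7 = 4
  5^3 mod 7 = (4 * 5) mod 7 = 6
Result: A = 6.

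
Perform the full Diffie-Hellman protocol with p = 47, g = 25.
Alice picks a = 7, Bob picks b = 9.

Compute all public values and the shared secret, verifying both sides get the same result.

Step 1: A = g^a mod p = 25^7 mod 47 = 27.
Step 2: B = g^b mod p = 25^9 mod 47 = 2.
Step 3: Alice computes s = B^a mod p = 2^7 mod 47 = 34.
Step 4: Bob computes s = A^b mod p = 27^9 mod 47 = 34.
Both sides agree: shared secret = 34.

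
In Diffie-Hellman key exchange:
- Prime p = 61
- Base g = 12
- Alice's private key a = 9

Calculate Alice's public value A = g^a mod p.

Step 1: A = g^a mod p = 12^9 mod 61.
  12^1 mod 61 = 12
  12^2 mod 61 = (12 * 12) mod 61 = 22
  12^3 mod 61 = (22 * 12) mod 61 = 20
  12^4 mod 61 = (20 * 12) mod 61 = 57
  12^5 mod 61 = (57 * 12) mod 61 = 13
  12^6 mod 61 = (13 * 12) mod 61 = 34
  12^7 mod 61 = (34 * 12) mod 61 = 42
  12^8 mod 61 = (42 * 12) mod 61 = 16
  12^9 mod 61 = (16 * 12) mod 61 = 9
Result: A = 9.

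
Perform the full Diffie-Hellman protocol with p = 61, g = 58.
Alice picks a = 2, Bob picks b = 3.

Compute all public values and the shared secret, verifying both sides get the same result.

Step 1: A = g^a mod p = 58^2 mod 61 = 9.
Step 2: B = g^b mod p = 58^3 mod 61 = 34.
Step 3: Alice computes s = B^a mod p = 34^2 mod 61 = 58.
Step 4: Bob computes s = A^b mod p = 9^3 mod 61 = 58.
Both sides agree: shared secret = 58.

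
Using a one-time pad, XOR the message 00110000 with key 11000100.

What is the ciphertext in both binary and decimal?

Step 1: Write out the XOR operation bit by bit:
  Message: 00110000
  Key:     11000100
  XOR:     11110100
Step 2: Convert to decimal: 11110100 = 244.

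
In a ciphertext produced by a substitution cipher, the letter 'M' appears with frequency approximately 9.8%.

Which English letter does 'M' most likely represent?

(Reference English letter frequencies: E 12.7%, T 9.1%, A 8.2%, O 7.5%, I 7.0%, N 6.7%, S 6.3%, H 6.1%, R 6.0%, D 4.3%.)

Step 1: The observed frequency is 9.8%.
Step 2: Compare with English frequencies:
  E: 12.7% (difference: 2.9%)
  T: 9.1% (difference: 0.7%) <-- closest
  A: 8.2% (difference: 1.6%)
  O: 7.5% (difference: 2.3%)
  I: 7.0% (difference: 2.8%)
  N: 6.7% (difference: 3.1%)
  S: 6.3% (difference: 3.5%)
  H: 6.1% (difference: 3.7%)
  R: 6.0% (difference: 3.8%)
  D: 4.3% (difference: 5.5%)
Step 3: 'M' most likely represents 'T' (frequency 9.1%).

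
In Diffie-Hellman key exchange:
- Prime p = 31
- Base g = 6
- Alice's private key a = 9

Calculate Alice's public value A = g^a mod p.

Step 1: A = g^a mod p = 6^9 mod 31.
  6^1 mod 31 = 6
  6^2 mod 31 = (6 * 6) mod 31 = 5
  6^3 mod 31 = (5 * 6) mod 31 = 30
  6^4 mod 31 = (30 * 6) mod 31 = 25
  6^5 mod 31 = (25 * 6) mod 31 = 26
  6^6 mod 31 = (26 * 6) mod 31 = 1
  6^7 mod 31 = (1 * 6) mod 31 = 6
  6^8 mod 31 = (6 * 6) mod 31 = 5
  6^9 mod 31 = (5 * 6) mod 31 = 30
Result: A = 30.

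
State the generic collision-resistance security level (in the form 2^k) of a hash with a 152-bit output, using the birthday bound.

Step 1: The birthday paradox gives collision probability ~50% after sqrt(2^n) = 2^(n/2) hashes.
Step 2: For 152-bit output: 2^(152/2) = 2^76.
Step 3: Approximately 2^76 hash computations needed.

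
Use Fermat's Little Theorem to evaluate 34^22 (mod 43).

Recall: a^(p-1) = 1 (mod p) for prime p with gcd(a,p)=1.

Step 1: Since 43 is prime, by Fermat's Little Theorem: 34^42 = 1 (mod 43).
Step 2: Reduce exponent: 22 mod 42 = 22.
Step 3: So 34^22 = 34^22 (mod 43).
Step 4: 34^22 mod 43 = 9.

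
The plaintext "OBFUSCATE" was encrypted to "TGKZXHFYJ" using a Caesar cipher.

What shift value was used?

Step 1: Compare first letters: O (position 14) -> T (position 19).
Step 2: Shift = (19 - 14) mod 26 = 5.
The shift value is 5.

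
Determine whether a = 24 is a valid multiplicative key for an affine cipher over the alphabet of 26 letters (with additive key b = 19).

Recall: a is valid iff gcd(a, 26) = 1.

Step 1: Compute gcd(24, 26).
Step 2: gcd(24, 26) = 2.
Since gcd = 2 != 1, 24 shares a common factor with 26, so it cannot be used.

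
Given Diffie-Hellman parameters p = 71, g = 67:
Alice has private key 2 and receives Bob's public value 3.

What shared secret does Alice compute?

Step 1: s = B^a mod p = 3^2 mod 71.
  3^1 mod 71 = 3
  3^2 mod 71 = (3 * 3) mod 71 = 9
Result: shared secret = 9.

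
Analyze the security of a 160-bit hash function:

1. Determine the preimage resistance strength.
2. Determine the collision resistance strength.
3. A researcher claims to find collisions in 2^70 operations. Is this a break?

Step 1: Preimage resistance requires brute-force of 2^160 operations.
Step 2: Collision resistance (birthday bound) = 2^(160/2) = 2^80.
Step 3: The claimed attack costs 2^70 operations.
Step 4: Since 2^70 < 2^80, the claimed attack beats the generic birthday bound, so collision resistance is broken.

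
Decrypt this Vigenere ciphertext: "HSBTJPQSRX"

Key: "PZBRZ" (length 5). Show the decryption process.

Step 1: Key 'PZBRZ' has length 5. Extended key: PZBRZPZBRZ
Step 2: Decrypt each position:
  H(7) - P(15) = 18 = S
  S(18) - Z(25) = 19 = T
  B(1) - B(1) = 0 = A
  T(19) - R(17) = 2 = C
  J(9) - Z(25) = 10 = K
  P(15) - P(15) = 0 = A
  Q(16) - Z(25) = 17 = R
  S(18) - B(1) = 17 = R
  R(17) - R(17) = 0 = A
  X(23) - Z(25) = 24 = Y
Plaintext: STACKARRAY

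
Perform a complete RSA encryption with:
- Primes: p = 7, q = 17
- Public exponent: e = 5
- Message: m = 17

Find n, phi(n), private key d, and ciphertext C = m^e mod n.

Step 1: n = 7 * 17 = 119.
Step 2: phi(n) = (7-1)(17-1) = 6 * 16 = 96.
Step 3: Find d = 5^(-1) mod 96 = 77.
  Verify: 5 * 77 = 385 = 1 (mod 96).
Step 4: C = 17^5 mod 119 = 68.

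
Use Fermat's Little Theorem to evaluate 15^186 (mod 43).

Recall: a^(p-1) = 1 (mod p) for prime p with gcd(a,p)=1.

Step 1: Since 43 is prime, by Fermat's Little Theorem: 15^42 = 1 (mod 43).
Step 2: Reduce exponent: 186 mod 42 = 18.
Step 3: So 15^186 = 15^18 (mod 43).
Step 4: 15^18 mod 43 = 41.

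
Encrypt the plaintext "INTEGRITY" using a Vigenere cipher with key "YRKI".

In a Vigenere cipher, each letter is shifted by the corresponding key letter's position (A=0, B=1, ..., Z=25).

Step 1: Repeat key to match plaintext length:
  Plaintext: INTEGRITY
  Key:       YRKIYRKIY
Step 2: Encrypt each letter:
  I(8) + Y(24) = (8+24) mod 26 = 6 = G
  N(13) + R(17) = (13+17) mod 26 = 4 = E
  T(19) + K(10) = (19+10) mod 26 = 3 = D
  E(4) + I(8) = (4+8) mod 26 = 12 = M
  G(6) + Y(24) = (6+24) mod 26 = 4 = E
  R(17) + R(17) = (17+17) mod 26 = 8 = I
  I(8) + K(10) = (8+10) mod 26 = 18 = S
  T(19) + I(8) = (19+8) mod 26 = 1 = B
  Y(24) + Y(24) = (24+24) mod 26 = 22 = W
Ciphertext: GEDMEISBW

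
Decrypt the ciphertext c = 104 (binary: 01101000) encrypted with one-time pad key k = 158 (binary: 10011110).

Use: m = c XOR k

Step 1: XOR ciphertext with key:
  Ciphertext: 01101000
  Key:        10011110
  XOR:        11110110
Step 2: Plaintext = 11110110 = 246 in decimal.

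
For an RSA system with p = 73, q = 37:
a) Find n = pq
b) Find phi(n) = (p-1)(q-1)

Step 1: n = p * q = 73 * 37 = 2701.
Step 2: phi(n) = (p-1)(q-1) = 72 * 36 = 2592.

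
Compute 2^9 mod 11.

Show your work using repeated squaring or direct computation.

Step 1: Compute 2^9 mod 11 step by step, reducing modulo 11 at each step.
  2^1 mod 11 = 2
  2^2 mod 11 = (2 * 2) mod 11 = 4
  2^3 mod 11 = (4 * 2) mod 11 = 8
  2^4 mod 11 = (8 * 2) mod 11 = 5
  2^5 mod 11 = (5 * 2) mod 11 = 10
  2^6 mod 11 = (10 * 2) mod 11 = 9
  2^7 mod 11 = (9 * 2) mod 11 = 7
  2^8 mod 11 = (7 * 2) mod 11 = 3
  2^9 mod 11 = (3 * 2) mod 11 = 6
Step 2: Result = 6.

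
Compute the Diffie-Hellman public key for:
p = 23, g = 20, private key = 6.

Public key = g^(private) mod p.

Step 1: A = g^a mod p = 20^6 mod 23.
  20^1 mod 23 = 20
  20^2 mod 23 = (20 * 20) mod 23 = 9
  20^3 mod 23 = (9 * 20) mod 23 = 19
  20^4 mod 23 = (19 * 20) mod 23 = 12
  20^5 mod 23 = (12 * 20) mod 23 = 10
  20^6 mod 23 = (10 * 20) mod 23 = 16
Result: A = 16.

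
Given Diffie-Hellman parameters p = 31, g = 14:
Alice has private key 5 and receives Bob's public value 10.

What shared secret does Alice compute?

Step 1: s = B^a mod p = 10^5 mod 31.
  10^1 mod 31 = 10
  10^2 mod 31 = (10 * 10) mod 31 = 7
  10^3 mod 31 = (7 * 10) mod 31 = 8
  10^4 mod 31 = (8 * 10) mod 31 = 18
  10^5 mod 31 = (18 * 10) mod 31 = 25
Result: shared secret = 25.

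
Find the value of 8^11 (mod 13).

Step 1: Compute 8^11 mod 13 step by step, reducing modulo 13 at each step.
  8^1 mod 13 = 8
  8^2 mod 13 = (8 * 8) mod 13 = 12
  8^3 mod 13 = (12 * 8) mod 13 = 5
  8^4 mod 13 = (5 * 8) mod 13 = 1
  8^5 mod 13 = (1 * 8) mod 13 = 8
  8^6 mod 13 = (8 * 8) mod 13 = 12
  8^7 mod 13 = (12 * 8) mod 13 = 5
  8^8 mod 13 = (5 * 8) mod 13 = 1
  8^9 mod 13 = (1 * 8) mod 13 = 8
  8^10 mod 13 = (8 * 8) mod 13 = 12
  8^11 mod 13 = (12 * 8) mod 13 = 5
Step 2: Result = 5.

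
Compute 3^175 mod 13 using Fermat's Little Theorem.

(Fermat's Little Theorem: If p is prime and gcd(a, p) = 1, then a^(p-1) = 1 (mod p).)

Step 1: Since 13 is prime, by Fermat's Little Theorem: 3^12 = 1 (mod 13).
Step 2: Reduce exponent: 175 mod 12 = 7.
Step 3: So 3^175 = 3^7 (mod 13).
Step 4: 3^7 mod 13 = 3.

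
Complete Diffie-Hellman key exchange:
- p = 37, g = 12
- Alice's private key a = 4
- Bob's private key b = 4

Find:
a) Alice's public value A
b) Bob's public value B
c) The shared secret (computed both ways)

Step 1: A = g^a mod p = 12^4 mod 37 = 16.
Step 2: B = g^b mod p = 12^4 mod 37 = 16.
Step 3: Alice computes s = B^a mod p = 16^4 mod 37 = 9.
Step 4: Bob computes s = A^b mod p = 16^4 mod 37 = 9.
Both sides agree: shared secret = 9.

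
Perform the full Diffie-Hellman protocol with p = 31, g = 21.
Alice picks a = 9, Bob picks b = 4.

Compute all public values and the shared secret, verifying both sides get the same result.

Step 1: A = g^a mod p = 21^9 mod 31 = 15.
Step 2: B = g^b mod p = 21^4 mod 31 = 18.
Step 3: Alice computes s = B^a mod p = 18^9 mod 31 = 2.
Step 4: Bob computes s = A^b mod p = 15^4 mod 31 = 2.
Both sides agree: shared secret = 2.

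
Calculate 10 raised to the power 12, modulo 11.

Step 1: Compute 10^12 mod 11 step by step, reducing modulo 11 at each step.
  10^1 mod 11 = 10
  10^2 mod 11 = (10 * 10) mod 11 = 1
  10^3 mod 11 = (1 * 10) mod 11 = 10
  10^4 mod 11 = (10 * 10) mod 11 = 1
  10^5 mod 11 = (1 * 10) mod 11 = 10
  10^6 mod 11 = (10 * 10) mod 11 = 1
  10^7 mod 11 = (1 * 10) mod 11 = 10
  10^8 mod 11 = (10 * 10) mod 11 = 1
  10^9 mod 11 = (1 * 10) mod 11 = 10
  10^10 mod 11 = (10 * 10) mod 11 = 1
  10^11 mod 11 = (1 * 10) mod 11 = 10
  10^12 mod 11 = (10 * 10) mod 11 = 1
Step 2: Result = 1.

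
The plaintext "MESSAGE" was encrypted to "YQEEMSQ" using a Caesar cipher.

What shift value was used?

Step 1: Compare first letters: M (position 12) -> Y (position 24).
Step 2: Shift = (24 - 12) mod 26 = 12.
The shift value is 12.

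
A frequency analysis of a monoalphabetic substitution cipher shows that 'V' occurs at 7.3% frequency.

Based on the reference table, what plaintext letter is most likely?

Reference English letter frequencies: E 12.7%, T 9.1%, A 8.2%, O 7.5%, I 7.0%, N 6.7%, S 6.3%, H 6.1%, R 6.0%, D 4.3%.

Step 1: The observed frequency is 7.3%.
Step 2: Compare with English frequencies:
  E: 12.7% (difference: 5.4%)
  T: 9.1% (difference: 1.8%)
  A: 8.2% (difference: 0.9%)
  O: 7.5% (difference: 0.2%) <-- closest
  I: 7.0% (difference: 0.3%)
  N: 6.7% (difference: 0.6%)
  S: 6.3% (difference: 1.0%)
  H: 6.1% (difference: 1.2%)
  R: 6.0% (difference: 1.3%)
  D: 4.3% (difference: 3.0%)
Step 3: 'V' most likely represents 'O' (frequency 7.5%).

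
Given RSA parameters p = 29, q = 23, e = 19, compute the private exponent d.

Step 1: n = 29 * 23 = 667.
Step 2: phi(n) = 28 * 22 = 616.
Step 3: Find d such that 19 * d = 1 (mod 616).
Step 4: d = 19^(-1) mod 616 = 227.
Verification: 19 * 227 = 4313 = 7 * 616 + 1.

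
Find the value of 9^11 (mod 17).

Step 1: Compute 9^11 mod 17 step by step, reducing modulo 17 at each step.
  9^1 mod 17 = 9
  9^2 mod 17 = (9 * 9) mod 17 = 13
  9^3 mod 17 = (13 * 9) mod 17 = 15
  9^4 mod 17 = (15 * 9) mod 17 = 16
  9^5 mod 17 = (16 * 9) mod 17 = 8
  9^6 mod 17 = (8 * 9) mod 17 = 4
  9^7 mod 17 = (4 * 9) mod 17 = 2
  9^8 mod 17 = (2 * 9) mod 17 = 1
  9^9 mod 17 = (1 * 9) mod 17 = 9
  9^10 mod 17 = (9 * 9) mod 17 = 13
  9^11 mod 17 = (13 * 9) mod 17 = 15
Step 2: Result = 15.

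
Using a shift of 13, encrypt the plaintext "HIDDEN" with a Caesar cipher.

Step 1: For each letter, shift forward by 13 positions (mod 26).
  H (position 7) -> position (7+13) mod 26 = 20 -> U
  I (position 8) -> position (8+13) mod 26 = 21 -> V
  D (position 3) -> position (3+13) mod 26 = 16 -> Q
  D (position 3) -> position (3+13) mod 26 = 16 -> Q
  E (position 4) -> position (4+13) mod 26 = 17 -> R
  N (position 13) -> position (13+13) mod 26 = 0 -> A
Result: UVQQRA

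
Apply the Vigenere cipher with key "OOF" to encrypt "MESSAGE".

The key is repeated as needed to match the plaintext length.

Step 1: Repeat key to match plaintext length:
  Plaintext: MESSAGE
  Key:       OOFOOFO
Step 2: Encrypt each letter:
  M(12) + O(14) = (12+14) mod 26 = 0 = A
  E(4) + O(14) = (4+14) mod 26 = 18 = S
  S(18) + F(5) = (18+5) mod 26 = 23 = X
  S(18) + O(14) = (18+14) mod 26 = 6 = G
  A(0) + O(14) = (0+14) mod 26 = 14 = O
  G(6) + F(5) = (6+5) mod 26 = 11 = L
  E(4) + O(14) = (4+14) mod 26 = 18 = S
Ciphertext: ASXGOLS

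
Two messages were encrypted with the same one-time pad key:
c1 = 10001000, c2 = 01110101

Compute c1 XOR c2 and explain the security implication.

Step 1: c1 XOR c2 = (m1 XOR k) XOR (m2 XOR k).
Step 2: By XOR associativity/commutativity: = m1 XOR m2 XOR k XOR k = m1 XOR m2.
Step 3: 10001000 XOR 01110101 = 11111101 = 253.
Step 4: The key cancels out! An attacker learns m1 XOR m2 = 253, revealing the relationship between plaintexts.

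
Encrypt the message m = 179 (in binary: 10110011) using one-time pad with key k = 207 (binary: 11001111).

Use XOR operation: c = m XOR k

Step 1: Write out the XOR operation bit by bit:
  Message: 10110011
  Key:     11001111
  XOR:     01111100
Step 2: Convert to decimal: 01111100 = 124.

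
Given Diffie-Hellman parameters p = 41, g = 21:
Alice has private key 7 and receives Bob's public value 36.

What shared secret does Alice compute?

Step 1: s = B^a mod p = 36^7 mod 41.
  36^1 mod 41 = 36
  36^2 mod 41 = (36 * 36) mod 41 = 25
  36^3 mod 41 = (25 * 36) mod 41 = 39
  36^4 mod 41 = (39 * 36) mod 41 = 10
  36^5 mod 41 = (10 * 36) mod 41 = 32
  36^6 mod 41 = (32 * 36) mod 41 = 4
  36^7 mod 41 = (4 * 36) mod 41 = 21
Result: shared secret = 21.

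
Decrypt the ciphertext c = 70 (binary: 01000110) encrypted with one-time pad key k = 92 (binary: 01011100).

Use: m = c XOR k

Step 1: XOR ciphertext with key:
  Ciphertext: 01000110
  Key:        01011100
  XOR:        00011010
Step 2: Plaintext = 00011010 = 26 in decimal.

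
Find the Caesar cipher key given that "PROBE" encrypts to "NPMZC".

Step 1: Compare first letters: P (position 15) -> N (position 13).
Step 2: Shift = (13 - 15) mod 26 = 24.
The shift value is 24.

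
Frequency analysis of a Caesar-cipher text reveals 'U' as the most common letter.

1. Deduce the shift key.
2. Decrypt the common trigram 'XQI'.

Step 1: In English, 'E' is the most frequent letter (12.7%).
Step 2: The most frequent ciphertext letter is 'U' (position 20).
Step 3: Shift = (20 - 4) mod 26 = 16.
Step 4: Decrypt 'XQI' by shifting back 16:
  X -> H
  Q -> A
  I -> S
Step 5: 'XQI' decrypts to 'HAS'.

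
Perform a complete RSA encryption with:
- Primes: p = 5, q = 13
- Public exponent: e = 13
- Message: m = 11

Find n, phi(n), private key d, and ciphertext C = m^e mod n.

Step 1: n = 5 * 13 = 65.
Step 2: phi(n) = (5-1)(13-1) = 4 * 12 = 48.
Step 3: Find d = 13^(-1) mod 48 = 37.
  Verify: 13 * 37 = 481 = 1 (mod 48).
Step 4: C = 11^13 mod 65 = 11.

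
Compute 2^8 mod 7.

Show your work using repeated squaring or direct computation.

Step 1: Compute 2^8 mod 7 step by step, reducing modulo 7 at each step.
  2^1 mod 7 = 2
  2^2 mod 7 = (2 * 2) mod 7 = 4
  2^3 mod 7 = (4 * 2) mod 7 = 1
  2^4 mod 7 = (1 * 2) mod 7 = 2
  2^5 mod 7 = (2 * 2) mod 7 = 4
  2^6 mod 7 = (4 * 2) mod 7 = 1
  2^7 mod 7 = (1 * 2) mod 7 = 2
  2^8 mod 7 = (2 * 2) mod 7 = 4
Step 2: Result = 4.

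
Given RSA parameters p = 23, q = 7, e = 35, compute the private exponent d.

Step 1: n = 23 * 7 = 161.
Step 2: phi(n) = 22 * 6 = 132.
Step 3: Find d such that 35 * d = 1 (mod 132).
Step 4: d = 35^(-1) mod 132 = 83.
Verification: 35 * 83 = 2905 = 22 * 132 + 1.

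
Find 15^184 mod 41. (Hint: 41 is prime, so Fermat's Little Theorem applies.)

Step 1: Since 41 is prime, by Fermat's Little Theorem: 15^40 = 1 (mod 41).
Step 2: Reduce exponent: 184 mod 40 = 24.
Step 3: So 15^184 = 15^24 (mod 41).
Step 4: 15^24 mod 41 = 10.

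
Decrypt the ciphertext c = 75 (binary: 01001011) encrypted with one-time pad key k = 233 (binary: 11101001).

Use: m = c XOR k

Step 1: XOR ciphertext with key:
  Ciphertext: 01001011
  Key:        11101001
  XOR:        10100010
Step 2: Plaintext = 10100010 = 162 in decimal.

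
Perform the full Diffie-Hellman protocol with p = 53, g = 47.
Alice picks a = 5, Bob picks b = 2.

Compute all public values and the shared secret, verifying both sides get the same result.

Step 1: A = g^a mod p = 47^5 mod 53 = 15.
Step 2: B = g^b mod p = 47^2 mod 53 = 36.
Step 3: Alice computes s = B^a mod p = 36^5 mod 53 = 13.
Step 4: Bob computes s = A^b mod p = 15^2 mod 53 = 13.
Both sides agree: shared secret = 13.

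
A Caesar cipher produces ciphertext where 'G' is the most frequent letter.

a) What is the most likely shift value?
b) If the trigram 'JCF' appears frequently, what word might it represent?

Step 1: In English, 'E' is the most frequent letter (12.7%).
Step 2: The most frequent ciphertext letter is 'G' (position 6).
Step 3: Shift = (6 - 4) mod 26 = 2.
Step 4: Decrypt 'JCF' by shifting back 2:
  J -> H
  C -> A
  F -> D
Step 5: 'JCF' decrypts to 'HAD'.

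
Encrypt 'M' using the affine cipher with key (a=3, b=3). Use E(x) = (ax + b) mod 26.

Step 1: Convert 'M' to number: x = 12.
Step 2: E(12) = (3 * 12 + 3) mod 26 = 39 mod 26 = 13.
Step 3: Convert 13 back to letter: N.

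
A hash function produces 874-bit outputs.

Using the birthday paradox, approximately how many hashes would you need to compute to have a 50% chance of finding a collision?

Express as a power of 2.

Step 1: The birthday paradox gives collision probability ~50% after sqrt(2^n) = 2^(n/2) hashes.
Step 2: For 874-bit output: 2^(874/2) = 2^437.
Step 3: Approximately 2^437 hash computations needed.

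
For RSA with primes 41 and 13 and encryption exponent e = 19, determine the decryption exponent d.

Step 1: n = 41 * 13 = 533.
Step 2: phi(n) = 40 * 12 = 480.
Step 3: Find d such that 19 * d = 1 (mod 480).
Step 4: d = 19^(-1) mod 480 = 379.
Verification: 19 * 379 = 7201 = 15 * 480 + 1.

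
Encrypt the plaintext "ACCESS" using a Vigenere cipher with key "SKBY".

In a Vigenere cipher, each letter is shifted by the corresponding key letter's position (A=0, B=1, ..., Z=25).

Step 1: Repeat key to match plaintext length:
  Plaintext: ACCESS
  Key:       SKBYSK
Step 2: Encrypt each letter:
  A(0) + S(18) = (0+18) mod 26 = 18 = S
  C(2) + K(10) = (2+10) mod 26 = 12 = M
  C(2) + B(1) = (2+1) mod 26 = 3 = D
  E(4) + Y(24) = (4+24) mod 26 = 2 = C
  S(18) + S(18) = (18+18) mod 26 = 10 = K
  S(18) + K(10) = (18+10) mod 26 = 2 = C
Ciphertext: SMDCKC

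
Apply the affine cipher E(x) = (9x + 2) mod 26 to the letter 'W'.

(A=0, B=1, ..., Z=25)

Step 1: Convert 'W' to number: x = 22.
Step 2: E(22) = (9 * 22 + 2) mod 26 = 200 mod 26 = 18.
Step 3: Convert 18 back to letter: S.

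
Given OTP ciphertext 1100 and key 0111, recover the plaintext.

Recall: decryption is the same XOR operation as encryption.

Step 1: XOR ciphertext with key:
  Ciphertext: 1100
  Key:        0111
  XOR:        1011
Step 2: Plaintext = 1011 = 11 in decimal.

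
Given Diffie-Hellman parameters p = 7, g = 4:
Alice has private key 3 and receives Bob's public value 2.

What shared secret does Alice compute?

Step 1: s = B^a mod p = 2^3 mod 7.
  2^1 mod 7 = 2
  2^2 mod 7 = (2 * 2) mod 7 = 4
  2^3 mod 7 = (4 * 2) mod 7 = 1
Result: shared secret = 1.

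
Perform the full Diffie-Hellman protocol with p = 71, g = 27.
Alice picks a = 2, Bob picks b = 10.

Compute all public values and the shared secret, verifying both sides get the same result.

Step 1: A = g^a mod p = 27^2 mod 71 = 19.
Step 2: B = g^b mod p = 27^10 mod 71 = 45.
Step 3: Alice computes s = B^a mod p = 45^2 mod 71 = 37.
Step 4: Bob computes s = A^b mod p = 19^10 mod 71 = 37.
Both sides agree: shared secret = 37.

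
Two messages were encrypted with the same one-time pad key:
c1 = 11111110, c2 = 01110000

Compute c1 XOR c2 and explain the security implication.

Step 1: c1 XOR c2 = (m1 XOR k) XOR (m2 XOR k).
Step 2: By XOR associativity/commutativity: = m1 XOR m2 XOR k XOR k = m1 XOR m2.
Step 3: 11111110 XOR 01110000 = 10001110 = 142.
Step 4: The key cancels out! An attacker learns m1 XOR m2 = 142, revealing the relationship between plaintexts.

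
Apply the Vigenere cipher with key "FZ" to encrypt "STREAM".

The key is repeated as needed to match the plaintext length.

Step 1: Repeat key to match plaintext length:
  Plaintext: STREAM
  Key:       FZFZFZ
Step 2: Encrypt each letter:
  S(18) + F(5) = (18+5) mod 26 = 23 = X
  T(19) + Z(25) = (19+25) mod 26 = 18 = S
  R(17) + F(5) = (17+5) mod 26 = 22 = W
  E(4) + Z(25) = (4+25) mod 26 = 3 = D
  A(0) + F(5) = (0+5) mod 26 = 5 = F
  M(12) + Z(25) = (12+25) mod 26 = 11 = L
Ciphertext: XSWDFL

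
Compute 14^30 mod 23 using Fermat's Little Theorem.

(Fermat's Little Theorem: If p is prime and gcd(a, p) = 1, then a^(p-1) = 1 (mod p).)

Step 1: Since 23 is prime, by Fermat's Little Theorem: 14^22 = 1 (mod 23).
Step 2: Reduce exponent: 30 mod 22 = 8.
Step 3: So 14^30 = 14^8 (mod 23).
Step 4: 14^8 mod 23 = 13.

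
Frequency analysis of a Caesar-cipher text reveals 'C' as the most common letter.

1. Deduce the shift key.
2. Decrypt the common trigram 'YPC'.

Step 1: In English, 'E' is the most frequent letter (12.7%).
Step 2: The most frequent ciphertext letter is 'C' (position 2).
Step 3: Shift = (2 - 4) mod 26 = 24.
Step 4: Decrypt 'YPC' by shifting back 24:
  Y -> A
  P -> R
  C -> E
Step 5: 'YPC' decrypts to 'ARE'.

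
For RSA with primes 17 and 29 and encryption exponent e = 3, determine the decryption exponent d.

Step 1: n = 17 * 29 = 493.
Step 2: phi(n) = 16 * 28 = 448.
Step 3: Find d such that 3 * d = 1 (mod 448).
Step 4: d = 3^(-1) mod 448 = 299.
Verification: 3 * 299 = 897 = 2 * 448 + 1.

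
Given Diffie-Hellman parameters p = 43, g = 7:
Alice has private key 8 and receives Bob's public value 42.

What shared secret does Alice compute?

Step 1: s = B^a mod p = 42^8 mod 43.
  42^1 mod 43 = 42
  42^2 mod 43 = (42 * 42) mod 43 = 1
  42^3 mod 43 = (1 * 42) mod 43 = 42
  42^4 mod 43 = (42 * 42) mod 43 = 1
  42^5 mod 43 = (1 * 42) mod 43 = 42
  42^6 mod 43 = (42 * 42) mod 43 = 1
  42^7 mod 43 = (1 * 42) mod 43 = 42
  42^8 mod 43 = (42 * 42) mod 43 = 1
Result: shared secret = 1.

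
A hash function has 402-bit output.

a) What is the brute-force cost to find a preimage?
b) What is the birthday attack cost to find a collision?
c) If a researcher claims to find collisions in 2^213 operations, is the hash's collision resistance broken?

Step 1: Preimage resistance requires brute-force of 2^402 operations.
Step 2: Collision resistance (birthday bound) = 2^(402/2) = 2^201.
Step 3: The claimed attack costs 2^213 operations.
Step 4: Since 2^213 >= 2^201, the claimed attack is no faster than the generic birthday attack, so this does not break collision resistance.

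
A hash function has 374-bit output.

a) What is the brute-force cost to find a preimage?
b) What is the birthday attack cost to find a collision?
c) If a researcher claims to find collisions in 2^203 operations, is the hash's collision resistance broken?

Step 1: Preimage resistance requires brute-force of 2^374 operations.
Step 2: Collision resistance (birthday bound) = 2^(374/2) = 2^187.
Step 3: The claimed attack costs 2^203 operations.
Step 4: Since 2^203 >= 2^187, the claimed attack is no faster than the generic birthday attack, so this does not break collision resistance.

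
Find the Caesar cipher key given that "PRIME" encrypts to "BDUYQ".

Step 1: Compare first letters: P (position 15) -> B (position 1).
Step 2: Shift = (1 - 15) mod 26 = 12.
The shift value is 12.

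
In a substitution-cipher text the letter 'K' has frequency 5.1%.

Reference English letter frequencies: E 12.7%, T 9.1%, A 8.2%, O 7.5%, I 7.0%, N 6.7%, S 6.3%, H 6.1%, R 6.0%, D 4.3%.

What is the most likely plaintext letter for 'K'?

Step 1: The observed frequency is 5.1%.
Step 2: Compare with English frequencies:
  E: 12.7% (difference: 7.6%)
  T: 9.1% (difference: 4.0%)
  A: 8.2% (difference: 3.1%)
  O: 7.5% (difference: 2.4%)
  I: 7.0% (difference: 1.9%)
  N: 6.7% (difference: 1.6%)
  S: 6.3% (difference: 1.2%)
  H: 6.1% (difference: 1.0%)
  R: 6.0% (difference: 0.9%)
  D: 4.3% (difference: 0.8%) <-- closest
Step 3: 'K' most likely represents 'D' (frequency 4.3%).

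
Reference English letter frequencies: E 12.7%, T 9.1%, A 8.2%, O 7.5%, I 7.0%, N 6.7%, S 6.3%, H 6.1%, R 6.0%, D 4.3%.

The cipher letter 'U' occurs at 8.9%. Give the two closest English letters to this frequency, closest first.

Step 1: Observed frequency of 'U' is 8.9%.
Step 2: Compute distances to each reference frequency and sort:
  T (9.1%): difference = 0.2% <-- BEST
  A (8.2%): difference = 0.7% <-- RUNNER-UP
  O (7.5%): difference = 1.4%
  I (7.0%): difference = 1.9%
  N (6.7%): difference = 2.2%
Step 3: Most likely is 'T' (9.1%, diff 0.2%); second most likely is 'A' (8.2%, diff 0.7%).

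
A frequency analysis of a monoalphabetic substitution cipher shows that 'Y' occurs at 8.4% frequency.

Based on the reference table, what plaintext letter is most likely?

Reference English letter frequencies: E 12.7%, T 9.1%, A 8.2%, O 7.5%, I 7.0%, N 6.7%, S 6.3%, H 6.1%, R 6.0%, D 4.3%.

Step 1: The observed frequency is 8.4%.
Step 2: Compare with English frequencies:
  E: 12.7% (difference: 4.3%)
  T: 9.1% (difference: 0.7%)
  A: 8.2% (difference: 0.2%) <-- closest
  O: 7.5% (difference: 0.9%)
  I: 7.0% (difference: 1.4%)
  N: 6.7% (difference: 1.7%)
  S: 6.3% (difference: 2.1%)
  H: 6.1% (difference: 2.3%)
  R: 6.0% (difference: 2.4%)
  D: 4.3% (difference: 4.1%)
Step 3: 'Y' most likely represents 'A' (frequency 8.2%).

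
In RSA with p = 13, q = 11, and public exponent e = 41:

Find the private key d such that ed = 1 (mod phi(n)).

Step 1: n = 13 * 11 = 143.
Step 2: phi(n) = 12 * 10 = 120.
Step 3: Find d such that 41 * d = 1 (mod 120).
Step 4: d = 41^(-1) mod 120 = 41.
Verification: 41 * 41 = 1681 = 14 * 120 + 1.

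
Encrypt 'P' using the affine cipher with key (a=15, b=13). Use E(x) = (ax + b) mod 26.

Step 1: Convert 'P' to number: x = 15.
Step 2: E(15) = (15 * 15 + 13) mod 26 = 238 mod 26 = 4.
Step 3: Convert 4 back to letter: E.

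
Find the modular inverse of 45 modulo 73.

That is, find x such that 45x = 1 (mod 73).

Step 1: We need x such that 45 * x = 1 (mod 73).
Step 2: Using the extended Euclidean algorithm or trial:
  45 * 13 = 585 = 8 * 73 + 1.
Step 3: Since 585 mod 73 = 1, the inverse is x = 13.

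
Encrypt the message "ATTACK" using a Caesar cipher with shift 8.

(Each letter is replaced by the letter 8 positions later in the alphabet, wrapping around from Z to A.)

Step 1: For each letter, shift forward by 8 positions (mod 26).
  A (position 0) -> position (0+8) mod 26 = 8 -> I
  T (position 19) -> position (19+8) mod 26 = 1 -> B
  T (position 19) -> position (19+8) mod 26 = 1 -> B
  A (position 0) -> position (0+8) mod 26 = 8 -> I
  C (position 2) -> position (2+8) mod 26 = 10 -> K
  K (position 10) -> position (10+8) mod 26 = 18 -> S
Result: IBBIKS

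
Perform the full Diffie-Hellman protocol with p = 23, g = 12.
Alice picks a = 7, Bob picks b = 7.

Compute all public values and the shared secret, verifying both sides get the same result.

Step 1: A = g^a mod p = 12^7 mod 23 = 16.
Step 2: B = g^b mod p = 12^7 mod 23 = 16.
Step 3: Alice computes s = B^a mod p = 16^7 mod 23 = 18.
Step 4: Bob computes s = A^b mod p = 16^7 mod 23 = 18.
Both sides agree: shared secret = 18.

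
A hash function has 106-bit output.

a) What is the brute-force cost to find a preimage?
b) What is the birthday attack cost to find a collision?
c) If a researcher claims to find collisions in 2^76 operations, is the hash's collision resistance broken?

Step 1: Preimage resistance requires brute-force of 2^106 operations.
Step 2: Collision resistance (birthday bound) = 2^(106/2) = 2^53.
Step 3: The claimed attack costs 2^76 operations.
Step 4: Since 2^76 >= 2^53, the claimed attack is no faster than the generic birthday attack, so this does not break collision resistance.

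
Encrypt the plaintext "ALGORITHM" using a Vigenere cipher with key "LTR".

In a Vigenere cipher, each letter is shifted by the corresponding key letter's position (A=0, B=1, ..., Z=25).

Step 1: Repeat key to match plaintext length:
  Plaintext: ALGORITHM
  Key:       LTRLTRLTR
Step 2: Encrypt each letter:
  A(0) + L(11) = (0+11) mod 26 = 11 = L
  L(11) + T(19) = (11+19) mod 26 = 4 = E
  G(6) + R(17) = (6+17) mod 26 = 23 = X
  O(14) + L(11) = (14+11) mod 26 = 25 = Z
  R(17) + T(19) = (17+19) mod 26 = 10 = K
  I(8) + R(17) = (8+17) mod 26 = 25 = Z
  T(19) + L(11) = (19+11) mod 26 = 4 = E
  H(7) + T(19) = (7+19) mod 26 = 0 = A
  M(12) + R(17) = (12+17) mod 26 = 3 = D
Ciphertext: LEXZKZEAD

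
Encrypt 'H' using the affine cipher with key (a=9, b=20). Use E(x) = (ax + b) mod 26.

Step 1: Convert 'H' to number: x = 7.
Step 2: E(7) = (9 * 7 + 20) mod 26 = 83 mod 26 = 5.
Step 3: Convert 5 back to letter: F.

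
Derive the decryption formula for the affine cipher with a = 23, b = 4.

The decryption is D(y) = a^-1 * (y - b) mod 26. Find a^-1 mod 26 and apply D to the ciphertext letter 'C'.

Step 1: Find a^-1, the modular inverse of 23 mod 26.
Step 2: We need 23 * a^-1 = 1 (mod 26).
Step 3: 23 * 17 = 391 = 15 * 26 + 1, so a^-1 = 17.
Step 4: D(y) = 17(y - 4) mod 26.
Step 5: Apply to 'C' (y = 2): D(2) = 17 * (2 - 4) mod 26 = 17 * -2 mod 26 = 18 -> 'S'.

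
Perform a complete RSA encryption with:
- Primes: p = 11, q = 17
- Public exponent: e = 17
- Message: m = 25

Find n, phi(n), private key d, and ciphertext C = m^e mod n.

Step 1: n = 11 * 17 = 187.
Step 2: phi(n) = (11-1)(17-1) = 10 * 16 = 160.
Step 3: Find d = 17^(-1) mod 160 = 113.
  Verify: 17 * 113 = 1921 = 1 (mod 160).
Step 4: C = 25^17 mod 187 = 42.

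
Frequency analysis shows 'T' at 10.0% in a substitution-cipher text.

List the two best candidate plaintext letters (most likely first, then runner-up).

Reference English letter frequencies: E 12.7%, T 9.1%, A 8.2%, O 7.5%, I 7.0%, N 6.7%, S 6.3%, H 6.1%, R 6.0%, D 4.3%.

Step 1: Observed frequency of 'T' is 10.0%.
Step 2: Compute distances to each reference frequency and sort:
  T (9.1%): difference = 0.9% <-- BEST
  A (8.2%): difference = 1.8% <-- RUNNER-UP
  O (7.5%): difference = 2.5%
  E (12.7%): difference = 2.7%
  I (7.0%): difference = 3.0%
Step 3: Most likely is 'T' (9.1%, diff 0.9%); second most likely is 'A' (8.2%, diff 1.8%).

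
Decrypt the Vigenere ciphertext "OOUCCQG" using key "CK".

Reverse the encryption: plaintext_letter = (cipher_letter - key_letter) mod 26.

Step 1: Extend key: CKCKCKC
Step 2: Decrypt each letter (c - k) mod 26:
  O(14) - C(2) = (14-2) mod 26 = 12 = M
  O(14) - K(10) = (14-10) mod 26 = 4 = E
  U(20) - C(2) = (20-2) mod 26 = 18 = S
  C(2) - K(10) = (2-10) mod 26 = 18 = S
  C(2) - C(2) = (2-2) mod 26 = 0 = A
  Q(16) - K(10) = (16-10) mod 26 = 6 = G
  G(6) - C(2) = (6-2) mod 26 = 4 = E
Plaintext: MESSAGE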